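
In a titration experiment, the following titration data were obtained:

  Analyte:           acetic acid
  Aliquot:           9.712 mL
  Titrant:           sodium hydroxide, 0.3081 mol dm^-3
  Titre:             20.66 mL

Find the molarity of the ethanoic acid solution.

0.6554 mol/L

CH3COOH + NaOH → CH3COONa + H2O
n(NaOH) = 0.02066 L × 0.3081 mol/L = 6.365 × 10^-3 mol
n(CH3COOH) = 6.365 × 10^-3 mol (1:1 mole ratio)
[CH3COOH] = 6.365 × 10^-3 mol / 0.009712 L = 0.6554 mol/L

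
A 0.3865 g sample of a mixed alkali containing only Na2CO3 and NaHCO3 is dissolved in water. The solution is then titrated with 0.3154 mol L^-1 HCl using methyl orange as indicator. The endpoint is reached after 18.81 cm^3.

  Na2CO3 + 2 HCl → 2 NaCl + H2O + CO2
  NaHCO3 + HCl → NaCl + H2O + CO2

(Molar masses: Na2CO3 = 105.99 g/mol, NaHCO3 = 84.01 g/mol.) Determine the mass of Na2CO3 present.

0.1912 g

n(HCl) = 0.01881 × 0.3154 = 5.933 × 10^-3 mol
Let x = n(Na2CO3), y = n(NaHCO3).
Titrant: 2x + 1y = 5.933 × 10^-3;  mass: 105.99x + 84.01y = 0.3865
Solving, x = 1.804 × 10^-3 mol, y = 2.325 × 10^-3 mol
mass of Na2CO3 = 1.804 × 10^-3 × 105.99 = 0.1912 g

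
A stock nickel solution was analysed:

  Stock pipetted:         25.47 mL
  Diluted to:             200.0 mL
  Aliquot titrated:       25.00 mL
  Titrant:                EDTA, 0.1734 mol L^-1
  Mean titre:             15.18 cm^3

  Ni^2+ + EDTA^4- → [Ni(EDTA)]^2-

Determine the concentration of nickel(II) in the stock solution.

n(EDTA) = 0.01518 × 0.1734 = 2.632 × 10^-3 mol
n(Ni2+) in the aliquot = 2.632 × 10^-3 mol (1:1 ratio)
[Ni2+]_dilute = 2.632 × 10^-3 / 0.02500 = 0.1053 mol/L
Dilution factor = 200.0 / 25.47 = 7.852
[Ni2+]_stock = 0.1053 × 7.852 = 0.8268 mol/L

0.8268 mol/L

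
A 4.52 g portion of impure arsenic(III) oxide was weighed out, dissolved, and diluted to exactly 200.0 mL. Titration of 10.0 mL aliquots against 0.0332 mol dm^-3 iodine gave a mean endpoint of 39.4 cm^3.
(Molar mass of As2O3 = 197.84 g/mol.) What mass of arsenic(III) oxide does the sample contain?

2.59 g

As2O3 + 2 I2 + 2 H2O → As2O5 + 4 HI
n(I2) per titration = 0.0394 × 0.0332 = 1.31 × 10^-3 mol
From the 1:2 ratio, n(As2O3) in each aliquot = 1/2 × 1.31 × 10^-3 = 6.54 × 10^-4 mol
n(As2O3) in the whole flask = 6.54 × 10^-4 × 200.0/10.0 = 0.0131 mol
mass of As2O3 = 0.0131 × 197.84 = 2.59 g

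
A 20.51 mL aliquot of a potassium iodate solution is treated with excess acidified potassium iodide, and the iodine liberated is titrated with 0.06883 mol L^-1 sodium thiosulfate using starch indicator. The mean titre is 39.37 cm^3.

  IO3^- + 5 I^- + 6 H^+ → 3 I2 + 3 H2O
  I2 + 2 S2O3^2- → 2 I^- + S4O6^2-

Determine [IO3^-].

n(S2O3^2-) = 0.03937 × 0.06883 = 2.710 × 10^-3 mol
n(I2) = n(S2O3^2-)/2 = 1.355 × 10^-3 mol
From the 1:3 ratio, n(IO3^-) in the aliquot = 1/3 × 1.355 × 10^-3 = 4.516 × 10^-4 mol
[IO3^-] = 4.516 × 10^-4 / 0.02051 = 0.02202 mol/L

0.02202 mol/L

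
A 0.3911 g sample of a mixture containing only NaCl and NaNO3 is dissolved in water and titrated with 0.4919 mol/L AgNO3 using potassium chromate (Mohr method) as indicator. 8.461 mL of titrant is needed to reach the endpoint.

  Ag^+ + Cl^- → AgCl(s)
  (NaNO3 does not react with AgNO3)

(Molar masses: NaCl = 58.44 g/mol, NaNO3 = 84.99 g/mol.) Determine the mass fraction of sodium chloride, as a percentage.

62.19 %

n(AgNO3) = 0.008461 × 0.4919 = 4.162 × 10^-3 mol
Let x = n(NaCl), y = n(NaNO3).
Titrant: 1x = 4.162 × 10^-3;  mass: 58.44x + 84.99y = 0.3911
Solving, x = 4.162 × 10^-3 mol, y = 1.740 × 10^-3 mol
mass of NaCl = 4.162 × 10^-3 × 58.44 = 0.2432 g
% NaCl = 0.2432 / 0.3911 × 100 = 62.19 %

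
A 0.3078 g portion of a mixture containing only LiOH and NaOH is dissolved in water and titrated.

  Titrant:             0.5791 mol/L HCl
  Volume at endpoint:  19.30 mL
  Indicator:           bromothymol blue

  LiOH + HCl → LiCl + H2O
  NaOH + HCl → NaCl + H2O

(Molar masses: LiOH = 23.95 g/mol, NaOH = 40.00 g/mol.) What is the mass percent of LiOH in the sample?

n(HCl) = 0.01930 × 0.5791 = 0.01118 mol
Let x = n(LiOH), y = n(NaOH).
Titrant: 1x + 1y = 0.01118;  mass: 23.95x + 40.00y = 0.3078
Solving, x = 8.677 × 10^-3 mol, y = 2.500 × 10^-3 mol
mass of LiOH = 8.677 × 10^-3 × 23.95 = 0.2078 g
% LiOH = 0.2078 / 0.3078 × 100 = 67.52 %

67.52 %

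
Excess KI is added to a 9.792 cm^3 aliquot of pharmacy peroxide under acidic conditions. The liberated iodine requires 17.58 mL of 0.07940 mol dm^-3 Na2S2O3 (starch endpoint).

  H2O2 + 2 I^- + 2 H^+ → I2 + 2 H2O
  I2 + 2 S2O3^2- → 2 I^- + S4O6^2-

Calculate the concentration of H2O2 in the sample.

0.07128 mol/L

n(S2O3^2-) = 0.01758 × 0.07940 = 1.396 × 10^-3 mol
n(I2) = n(S2O3^2-)/2 = 6.979 × 10^-4 mol
n(H2O2) in the aliquot = 6.979 × 10^-4 mol (1:1 ratio)
[H2O2] = 6.979 × 10^-4 / 0.009792 = 0.07128 mol/L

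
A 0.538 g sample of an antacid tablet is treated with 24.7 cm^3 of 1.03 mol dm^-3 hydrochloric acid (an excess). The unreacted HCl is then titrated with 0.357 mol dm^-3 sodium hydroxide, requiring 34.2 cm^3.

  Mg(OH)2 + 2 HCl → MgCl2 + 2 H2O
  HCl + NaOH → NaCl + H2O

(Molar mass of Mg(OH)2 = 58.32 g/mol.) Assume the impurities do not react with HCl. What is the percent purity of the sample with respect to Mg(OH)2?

n(HCl) added = 0.0247 × 1.03 = 0.0254 mol
n(NaOH) used in back-titration = 0.0342 × 0.357 = 0.0122 mol
n(HCl) left over = 0.0122 mol (1:1 ratio)
n(HCl) consumed by analyte = 0.0254 − 0.0122 = 0.0132 mol
From the 1:2 ratio, n(Mg(OH)2) = 1/2 × 0.0132 = 6.62 × 10^-3 mol
mass of Mg(OH)2 = 6.62 × 10^-3 × 58.32 = 0.386 g
% Mg(OH)2 = 0.386 / 0.538 × 100 = 71.7 %

71.7 %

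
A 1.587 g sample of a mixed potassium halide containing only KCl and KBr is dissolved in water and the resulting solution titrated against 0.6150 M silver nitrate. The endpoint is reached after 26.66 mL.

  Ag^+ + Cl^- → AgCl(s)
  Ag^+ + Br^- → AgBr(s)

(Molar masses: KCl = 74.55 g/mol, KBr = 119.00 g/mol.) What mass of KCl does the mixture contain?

n(AgNO3) = 0.02666 × 0.6150 = 0.01640 mol
Let x = n(KCl), y = n(KBr).
Titrant: 1x + 1y = 0.01640;  mass: 74.55x + 119.00y = 1.587
Solving, x = 8.191 × 10^-3 mol, y = 8.204 × 10^-3 mol
mass of KCl = 8.191 × 10^-3 × 74.55 = 0.6107 g

0.6107 g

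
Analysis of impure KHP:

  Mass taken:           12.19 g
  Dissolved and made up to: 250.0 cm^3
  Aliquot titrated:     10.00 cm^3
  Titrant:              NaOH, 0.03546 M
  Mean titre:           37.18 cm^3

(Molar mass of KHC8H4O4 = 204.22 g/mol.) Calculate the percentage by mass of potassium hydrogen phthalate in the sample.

KHC8H4O4 + NaOH → KNaC8H4O4 + H2O
n(NaOH) per titration = 0.03718 × 0.03546 = 1.318 × 10^-3 mol
n(KHC8H4O4) in each aliquot = 1.318 × 10^-3 mol (1:1 ratio)
n(KHC8H4O4) in the whole flask = 1.318 × 10^-3 × 250.0/10.00 = 0.03296 mol
mass of KHC8H4O4 = 0.03296 × 204.22 = 6.731 g
% KHC8H4O4 = 6.731 / 12.19 × 100 = 55.22 %

55.22 %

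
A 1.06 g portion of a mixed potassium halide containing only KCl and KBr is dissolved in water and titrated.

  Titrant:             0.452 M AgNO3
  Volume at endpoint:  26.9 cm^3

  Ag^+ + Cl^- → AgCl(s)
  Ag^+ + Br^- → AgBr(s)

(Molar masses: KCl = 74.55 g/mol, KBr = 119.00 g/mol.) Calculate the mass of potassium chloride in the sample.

0.649 g

n(AgNO3) = 0.0269 × 0.452 = 0.0122 mol
Let x = n(KCl), y = n(KBr).
Titrant: 1x + 1y = 0.0122;  mass: 74.55x + 119.00y = 1.06
Solving, x = 8.70 × 10^-3 mol, y = 3.45 × 10^-3 mol
mass of KCl = 8.70 × 10^-3 × 74.55 = 0.649 g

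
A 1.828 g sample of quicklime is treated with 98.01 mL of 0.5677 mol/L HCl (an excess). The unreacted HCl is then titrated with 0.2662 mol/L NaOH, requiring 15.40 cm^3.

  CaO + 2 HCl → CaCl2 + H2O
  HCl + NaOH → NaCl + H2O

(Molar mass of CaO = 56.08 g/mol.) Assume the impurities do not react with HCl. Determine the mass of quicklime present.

n(HCl) added = 0.09801 × 0.5677 = 0.05564 mol
n(NaOH) used in back-titration = 0.01540 × 0.2662 = 4.099 × 10^-3 mol
n(HCl) left over = 4.099 × 10^-3 mol (1:1 ratio)
n(HCl) consumed by analyte = 0.05564 − 4.099 × 10^-3 = 0.05154 mol
From the 1:2 ratio, n(CaO) = 1/2 × 0.05154 = 0.02577 mol
mass of CaO = 0.02577 × 56.08 = 1.445 g

1.445 g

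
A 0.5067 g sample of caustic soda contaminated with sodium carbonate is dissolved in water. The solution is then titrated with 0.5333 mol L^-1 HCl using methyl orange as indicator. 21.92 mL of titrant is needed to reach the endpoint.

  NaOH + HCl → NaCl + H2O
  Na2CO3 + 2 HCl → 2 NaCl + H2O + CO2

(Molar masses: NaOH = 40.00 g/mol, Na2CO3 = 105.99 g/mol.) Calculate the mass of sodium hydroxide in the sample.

0.3472 g

n(HCl) = 0.02192 × 0.5333 = 0.01169 mol
Let x = n(NaOH), y = n(Na2CO3).
Titrant: 1x + 2y = 0.01169;  mass: 40.00x + 105.99y = 0.5067
Solving, x = 8.681 × 10^-3 mol, y = 1.505 × 10^-3 mol
mass of NaOH = 8.681 × 10^-3 × 40.00 = 0.3472 g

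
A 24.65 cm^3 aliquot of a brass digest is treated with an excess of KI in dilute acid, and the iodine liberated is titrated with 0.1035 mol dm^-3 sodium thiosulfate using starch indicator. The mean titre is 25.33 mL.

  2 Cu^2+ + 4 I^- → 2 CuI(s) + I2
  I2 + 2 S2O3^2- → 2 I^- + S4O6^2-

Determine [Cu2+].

n(S2O3^2-) = 0.02533 × 0.1035 = 2.622 × 10^-3 mol
n(I2) = n(S2O3^2-)/2 = 1.311 × 10^-3 mol
From the 2:1 ratio, n(Cu2+) in the aliquot = 2/1 × 1.311 × 10^-3 = 2.622 × 10^-3 mol
[Cu2+] = 2.622 × 10^-3 / 0.02465 = 0.1064 mol/L

0.1064 mol/L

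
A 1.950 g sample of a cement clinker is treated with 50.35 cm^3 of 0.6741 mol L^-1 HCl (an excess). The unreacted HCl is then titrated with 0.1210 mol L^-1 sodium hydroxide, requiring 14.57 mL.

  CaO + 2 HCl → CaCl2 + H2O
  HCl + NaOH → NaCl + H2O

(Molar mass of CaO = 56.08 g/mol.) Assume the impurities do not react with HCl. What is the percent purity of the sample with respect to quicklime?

46.27 %

n(HCl) added = 0.05035 × 0.6741 = 0.03394 mol
n(NaOH) used in back-titration = 0.01457 × 0.1210 = 1.763 × 10^-3 mol
n(HCl) left over = 1.763 × 10^-3 mol (1:1 ratio)
n(HCl) consumed by analyte = 0.03394 − 1.763 × 10^-3 = 0.03218 mol
From the 1:2 ratio, n(CaO) = 1/2 × 0.03218 = 0.01609 mol
mass of CaO = 0.01609 × 56.08 = 0.9023 g
% CaO = 0.9023 / 1.950 × 100 = 46.27 %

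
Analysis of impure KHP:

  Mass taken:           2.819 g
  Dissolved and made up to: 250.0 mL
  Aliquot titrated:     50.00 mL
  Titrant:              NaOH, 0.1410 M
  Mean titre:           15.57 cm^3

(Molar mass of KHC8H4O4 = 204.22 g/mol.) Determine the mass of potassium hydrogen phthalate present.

KHC8H4O4 + NaOH → KNaC8H4O4 + H2O
n(NaOH) per titration = 0.01557 × 0.1410 = 2.195 × 10^-3 mol
n(KHC8H4O4) in each aliquot = 2.195 × 10^-3 mol (1:1 ratio)
n(KHC8H4O4) in the whole flask = 2.195 × 10^-3 × 250.0/50.00 = 0.01098 mol
mass of KHC8H4O4 = 0.01098 × 204.22 = 2.242 g

2.242 g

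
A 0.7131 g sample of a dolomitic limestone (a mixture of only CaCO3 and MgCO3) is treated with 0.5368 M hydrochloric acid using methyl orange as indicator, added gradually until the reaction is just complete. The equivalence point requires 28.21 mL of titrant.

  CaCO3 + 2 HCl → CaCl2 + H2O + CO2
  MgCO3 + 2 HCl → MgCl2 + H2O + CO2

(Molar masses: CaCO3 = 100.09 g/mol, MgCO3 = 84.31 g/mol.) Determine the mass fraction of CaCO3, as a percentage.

n(HCl) = 0.02821 × 0.5368 = 0.01514 mol
Let x = n(CaCO3), y = n(MgCO3).
Titrant: 2x + 2y = 0.01514;  mass: 100.09x + 84.31y = 0.7131
Solving, x = 4.736 × 10^-3 mol, y = 2.835 × 10^-3 mol
mass of CaCO3 = 4.736 × 10^-3 × 100.09 = 0.4741 g
% CaCO3 = 0.4741 / 0.7131 × 100 = 66.48 %

66.48 %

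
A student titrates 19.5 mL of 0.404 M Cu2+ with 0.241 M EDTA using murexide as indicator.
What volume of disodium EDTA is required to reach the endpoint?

32.7 mL

Cu^2+ + EDTA^4- → [Cu(EDTA)]^2-
n(Cu2+) = 0.0195 L × 0.404 mol/L = 7.88 × 10^-3 mol
n(EDTA) = 7.88 × 10^-3 mol (1:1 stoichiometry)
V(EDTA) = 7.88 × 10^-3 mol / 0.241 mol/L = 0.0327 L = 32.7 mL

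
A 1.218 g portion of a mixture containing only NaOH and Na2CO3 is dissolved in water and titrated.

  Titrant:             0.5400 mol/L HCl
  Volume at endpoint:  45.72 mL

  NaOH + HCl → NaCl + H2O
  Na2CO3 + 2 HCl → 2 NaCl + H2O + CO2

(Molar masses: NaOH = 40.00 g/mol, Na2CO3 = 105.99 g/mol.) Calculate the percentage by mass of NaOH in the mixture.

22.84 %

n(HCl) = 0.04572 × 0.5400 = 0.02469 mol
Let x = n(NaOH), y = n(Na2CO3).
Titrant: 1x + 2y = 0.02469;  mass: 40.00x + 105.99y = 1.218
Solving, x = 6.955 × 10^-3 mol, y = 8.867 × 10^-3 mol
mass of NaOH = 6.955 × 10^-3 × 40.00 = 0.2782 g
% NaOH = 0.2782 / 1.218 × 100 = 22.84 %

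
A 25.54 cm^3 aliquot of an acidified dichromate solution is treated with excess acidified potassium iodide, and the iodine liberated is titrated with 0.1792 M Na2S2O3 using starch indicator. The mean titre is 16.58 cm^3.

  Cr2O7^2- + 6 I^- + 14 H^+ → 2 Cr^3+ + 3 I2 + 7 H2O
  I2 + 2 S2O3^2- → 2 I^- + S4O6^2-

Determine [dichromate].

n(S2O3^2-) = 0.01658 × 0.1792 = 2.971 × 10^-3 mol
n(I2) = n(S2O3^2-)/2 = 1.486 × 10^-3 mol
From the 1:3 ratio, n(Cr2O7^2-) in the aliquot = 1/3 × 1.486 × 10^-3 = 4.952 × 10^-4 mol
[Cr2O7^2-] = 4.952 × 10^-4 / 0.02554 = 0.01939 mol/L

0.01939 M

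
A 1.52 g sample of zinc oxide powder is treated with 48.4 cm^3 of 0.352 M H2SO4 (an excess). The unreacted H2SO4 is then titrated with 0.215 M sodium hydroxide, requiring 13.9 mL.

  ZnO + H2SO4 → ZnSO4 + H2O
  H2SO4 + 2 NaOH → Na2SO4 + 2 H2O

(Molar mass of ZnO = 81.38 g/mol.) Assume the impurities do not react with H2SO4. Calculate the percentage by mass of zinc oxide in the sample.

83.2 %

n(H2SO4) added = 0.0484 × 0.352 = 0.0170 mol
n(NaOH) used in back-titration = 0.0139 × 0.215 = 2.99 × 10^-3 mol
From the 1:2 ratio, n(H2SO4) left over = 1/2 × 2.99 × 10^-3 = 1.49 × 10^-3 mol
n(H2SO4) consumed by analyte = 0.0170 − 1.49 × 10^-3 = 0.0155 mol
n(ZnO) = 0.0155 mol (1:1 ratio)
mass of ZnO = 0.0155 × 81.38 = 1.26 g
% ZnO = 1.26 / 1.52 × 100 = 83.2 %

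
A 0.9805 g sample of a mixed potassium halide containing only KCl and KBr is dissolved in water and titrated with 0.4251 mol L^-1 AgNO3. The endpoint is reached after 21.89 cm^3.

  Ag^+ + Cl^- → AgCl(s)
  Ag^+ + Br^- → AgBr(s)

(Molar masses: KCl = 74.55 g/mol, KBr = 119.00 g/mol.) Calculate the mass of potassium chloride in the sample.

0.2127 g

n(AgNO3) = 0.02189 × 0.4251 = 9.305 × 10^-3 mol
Let x = n(KCl), y = n(KBr).
Titrant: 1x + 1y = 9.305 × 10^-3;  mass: 74.55x + 119.00y = 0.9805
Solving, x = 2.854 × 10^-3 mol, y = 6.452 × 10^-3 mol
mass of KCl = 2.854 × 10^-3 × 74.55 = 0.2127 g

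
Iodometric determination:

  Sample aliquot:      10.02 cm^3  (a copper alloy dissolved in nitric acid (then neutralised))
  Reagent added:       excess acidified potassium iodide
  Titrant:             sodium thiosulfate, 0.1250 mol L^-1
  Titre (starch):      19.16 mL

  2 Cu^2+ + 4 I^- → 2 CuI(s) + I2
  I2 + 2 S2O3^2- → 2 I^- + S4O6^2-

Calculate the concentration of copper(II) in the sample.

n(S2O3^2-) = 0.01916 × 0.1250 = 2.395 × 10^-3 mol
n(I2) = n(S2O3^2-)/2 = 1.198 × 10^-3 mol
From the 2:1 ratio, n(Cu2+) in the aliquot = 2/1 × 1.198 × 10^-3 = 2.395 × 10^-3 mol
[Cu2+] = 2.395 × 10^-3 / 0.01002 = 0.2390 mol/L

0.2390 mol/L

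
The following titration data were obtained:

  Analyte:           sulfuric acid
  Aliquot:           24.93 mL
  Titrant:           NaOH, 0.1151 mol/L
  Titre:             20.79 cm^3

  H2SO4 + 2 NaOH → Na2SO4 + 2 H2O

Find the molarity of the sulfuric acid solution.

0.04799 mol/L

n(NaOH) = 0.02079 L × 0.1151 mol/L = 2.393 × 10^-3 mol
From the 1:2 mole ratio, n(H2SO4) = 1/2 × 2.393 × 10^-3 = 1.196 × 10^-3 mol
[H2SO4] = 1.196 × 10^-3 mol / 0.02493 L = 0.04799 mol/L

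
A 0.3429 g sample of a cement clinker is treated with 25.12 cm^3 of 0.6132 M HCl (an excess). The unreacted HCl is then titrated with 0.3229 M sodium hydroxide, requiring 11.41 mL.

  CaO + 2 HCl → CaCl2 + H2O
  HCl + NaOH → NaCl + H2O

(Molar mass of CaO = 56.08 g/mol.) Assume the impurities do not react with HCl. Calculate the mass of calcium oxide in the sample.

0.3286 g

n(HCl) added = 0.02512 × 0.6132 = 0.01540 mol
n(NaOH) used in back-titration = 0.01141 × 0.3229 = 3.684 × 10^-3 mol
n(HCl) left over = 3.684 × 10^-3 mol (1:1 ratio)
n(HCl) consumed by analyte = 0.01540 − 3.684 × 10^-3 = 0.01172 mol
From the 1:2 ratio, n(CaO) = 1/2 × 0.01172 = 5.860 × 10^-3 mol
mass of CaO = 5.860 × 10^-3 × 56.08 = 0.3286 g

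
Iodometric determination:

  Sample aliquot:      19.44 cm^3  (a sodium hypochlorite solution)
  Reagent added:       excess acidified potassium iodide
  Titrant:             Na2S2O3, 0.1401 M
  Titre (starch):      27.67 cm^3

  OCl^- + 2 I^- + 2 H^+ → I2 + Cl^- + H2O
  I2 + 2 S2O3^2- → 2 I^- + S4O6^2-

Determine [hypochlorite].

n(S2O3^2-) = 0.02767 × 0.1401 = 3.877 × 10^-3 mol
n(I2) = n(S2O3^2-)/2 = 1.938 × 10^-3 mol
n(OCl^-) in the aliquot = 1.938 × 10^-3 mol (1:1 ratio)
[OCl^-] = 1.938 × 10^-3 / 0.01944 = 0.09971 mol/L

0.09971 M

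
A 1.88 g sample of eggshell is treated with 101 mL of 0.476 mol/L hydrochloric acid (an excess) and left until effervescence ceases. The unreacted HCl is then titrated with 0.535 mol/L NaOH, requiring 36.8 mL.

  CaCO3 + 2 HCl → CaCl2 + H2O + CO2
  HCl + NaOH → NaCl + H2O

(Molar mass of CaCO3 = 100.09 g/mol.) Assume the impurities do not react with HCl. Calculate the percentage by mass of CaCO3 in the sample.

n(HCl) added = 0.101 × 0.476 = 0.0481 mol
n(NaOH) used in back-titration = 0.0368 × 0.535 = 0.0197 mol
n(HCl) left over = 0.0197 mol (1:1 ratio)
n(HCl) consumed by analyte = 0.0481 − 0.0197 = 0.0284 mol
From the 1:2 ratio, n(CaCO3) = 1/2 × 0.0284 = 0.0142 mol
mass of CaCO3 = 0.0142 × 100.09 = 1.42 g
% CaCO3 = 1.42 / 1.88 × 100 = 75.6 %

75.6 %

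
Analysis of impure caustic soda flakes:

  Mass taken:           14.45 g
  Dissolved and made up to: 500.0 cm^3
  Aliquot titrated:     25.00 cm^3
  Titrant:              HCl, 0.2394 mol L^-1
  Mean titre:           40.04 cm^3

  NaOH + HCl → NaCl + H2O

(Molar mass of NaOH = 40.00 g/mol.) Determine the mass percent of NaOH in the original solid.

n(HCl) per titration = 0.04004 × 0.2394 = 9.586 × 10^-3 mol
n(NaOH) in each aliquot = 9.586 × 10^-3 mol (1:1 ratio)
n(NaOH) in the whole flask = 9.586 × 10^-3 × 500.0/25.00 = 0.1917 mol
mass of NaOH = 0.1917 × 40.00 = 7.668 g
% NaOH = 7.668 / 14.45 × 100 = 53.07 %

53.07 %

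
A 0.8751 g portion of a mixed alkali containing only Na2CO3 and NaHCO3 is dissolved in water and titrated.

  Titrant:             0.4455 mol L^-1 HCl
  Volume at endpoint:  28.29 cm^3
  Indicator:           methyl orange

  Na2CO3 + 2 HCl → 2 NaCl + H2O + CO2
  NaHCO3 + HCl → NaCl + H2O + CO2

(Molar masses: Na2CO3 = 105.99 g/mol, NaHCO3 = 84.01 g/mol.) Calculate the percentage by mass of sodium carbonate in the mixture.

n(HCl) = 0.02829 × 0.4455 = 0.01260 mol
Let x = n(Na2CO3), y = n(NaHCO3).
Titrant: 2x + 1y = 0.01260;  mass: 105.99x + 84.01y = 0.8751
Solving, x = 2.961 × 10^-3 mol, y = 6.680 × 10^-3 mol
mass of Na2CO3 = 2.961 × 10^-3 × 105.99 = 0.3139 g
% Na2CO3 = 0.3139 / 0.8751 × 100 = 35.87 %

35.87 %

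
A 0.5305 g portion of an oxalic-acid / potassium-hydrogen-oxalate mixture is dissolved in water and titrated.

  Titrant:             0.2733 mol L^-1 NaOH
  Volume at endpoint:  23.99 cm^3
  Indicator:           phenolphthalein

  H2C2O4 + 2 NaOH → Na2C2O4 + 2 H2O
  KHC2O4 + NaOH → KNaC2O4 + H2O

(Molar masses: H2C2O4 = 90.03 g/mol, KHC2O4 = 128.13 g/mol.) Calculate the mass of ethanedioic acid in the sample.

0.1677 g

n(NaOH) = 0.02399 × 0.2733 = 6.556 × 10^-3 mol
Let x = n(H2C2O4), y = n(KHC2O4).
Titrant: 2x + 1y = 6.556 × 10^-3;  mass: 90.03x + 128.13y = 0.5305
Solving, x = 1.862 × 10^-3 mol, y = 2.832 × 10^-3 mol
mass of H2C2O4 = 1.862 × 10^-3 × 90.03 = 0.1677 g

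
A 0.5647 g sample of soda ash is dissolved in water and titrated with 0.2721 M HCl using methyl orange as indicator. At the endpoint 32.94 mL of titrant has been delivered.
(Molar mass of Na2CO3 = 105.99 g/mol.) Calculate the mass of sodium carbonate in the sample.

0.4750 g

Na2CO3 + 2 HCl → 2 NaCl + H2O + CO2
n(HCl) = 0.03294 L × 0.2721 mol/L = 8.963 × 10^-3 mol
From the 1:2 ratio, n(Na2CO3) = 1/2 × 8.963 × 10^-3 = 4.481 × 10^-3 mol
mass of Na2CO3 = 4.481 × 10^-3 × 105.99 g/mol = 0.4750 g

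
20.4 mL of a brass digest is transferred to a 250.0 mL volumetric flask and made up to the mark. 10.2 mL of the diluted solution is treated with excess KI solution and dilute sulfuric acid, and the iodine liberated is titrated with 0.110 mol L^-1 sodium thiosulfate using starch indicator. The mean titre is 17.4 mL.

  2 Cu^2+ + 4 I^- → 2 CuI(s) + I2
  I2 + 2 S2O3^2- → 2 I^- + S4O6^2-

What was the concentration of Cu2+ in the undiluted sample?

n(S2O3^2-) = 0.0174 × 0.110 = 1.91 × 10^-3 mol
n(I2) = n(S2O3^2-)/2 = 9.57 × 10^-4 mol
From the 2:1 ratio, n(Cu2+) in the aliquot = 2/1 × 9.57 × 10^-4 = 1.91 × 10^-3 mol
[Cu2+]_dilute = 1.91 × 10^-3 / 0.0102 = 0.188 mol/L
[Cu2+]_original = 0.188 × 250.0/20.4 = 2.30 mol/L

2.30 mol/L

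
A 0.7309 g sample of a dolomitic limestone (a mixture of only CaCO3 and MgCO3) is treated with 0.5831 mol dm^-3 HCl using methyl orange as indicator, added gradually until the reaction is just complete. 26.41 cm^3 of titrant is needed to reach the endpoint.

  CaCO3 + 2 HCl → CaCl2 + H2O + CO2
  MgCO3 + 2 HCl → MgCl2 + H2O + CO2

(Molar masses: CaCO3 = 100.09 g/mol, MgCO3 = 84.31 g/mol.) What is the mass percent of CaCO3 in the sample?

n(HCl) = 0.02641 × 0.5831 = 0.01540 mol
Let x = n(CaCO3), y = n(MgCO3).
Titrant: 2x + 2y = 0.01540;  mass: 100.09x + 84.31y = 0.7309
Solving, x = 5.179 × 10^-3 mol, y = 2.521 × 10^-3 mol
mass of CaCO3 = 5.179 × 10^-3 × 100.09 = 0.5184 g
% CaCO3 = 0.5184 / 0.7309 × 100 = 70.92 %

70.92 %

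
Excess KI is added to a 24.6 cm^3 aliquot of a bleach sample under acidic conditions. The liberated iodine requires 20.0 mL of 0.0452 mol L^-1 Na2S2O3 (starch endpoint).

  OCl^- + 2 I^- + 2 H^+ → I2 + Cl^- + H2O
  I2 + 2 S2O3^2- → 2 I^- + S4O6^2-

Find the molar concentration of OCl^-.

0.0184 mol/L

n(S2O3^2-) = 0.0200 × 0.0452 = 9.04 × 10^-4 mol
n(I2) = n(S2O3^2-)/2 = 4.52 × 10^-4 mol
n(OCl^-) in the aliquot = 4.52 × 10^-4 mol (1:1 ratio)
[OCl^-] = 4.52 × 10^-4 / 0.0246 = 0.0184 mol/L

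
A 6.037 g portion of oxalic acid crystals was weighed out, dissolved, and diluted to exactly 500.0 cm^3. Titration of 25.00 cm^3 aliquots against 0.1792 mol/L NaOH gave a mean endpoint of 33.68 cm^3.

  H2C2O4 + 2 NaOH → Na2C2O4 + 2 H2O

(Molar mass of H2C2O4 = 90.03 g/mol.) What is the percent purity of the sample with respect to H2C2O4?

n(NaOH) per titration = 0.03368 × 0.1792 = 6.035 × 10^-3 mol
From the 1:2 ratio, n(H2C2O4) in each aliquot = 1/2 × 6.035 × 10^-3 = 3.018 × 10^-3 mol
n(H2C2O4) in the whole flask = 3.018 × 10^-3 × 500.0/25.00 = 0.06035 mol
mass of H2C2O4 = 0.06035 × 90.03 = 5.434 g
% H2C2O4 = 5.434 / 6.037 × 100 = 90.01 %

90.01 %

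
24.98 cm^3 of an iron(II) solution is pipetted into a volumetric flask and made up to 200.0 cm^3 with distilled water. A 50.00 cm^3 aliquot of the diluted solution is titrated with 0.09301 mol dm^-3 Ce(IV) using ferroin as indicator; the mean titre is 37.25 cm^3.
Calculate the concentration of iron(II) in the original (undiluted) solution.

0.5548 mol/L

Ce^4+ + Fe^2+ → Ce^3+ + Fe^3+
n(Ce4+) = 0.03725 × 0.09301 = 3.465 × 10^-3 mol
n(Fe2+) in the aliquot = 3.465 × 10^-3 mol (1:1 ratio)
[Fe2+]_dilute = 3.465 × 10^-3 / 0.05000 = 0.06929 mol/L
Dilution factor = 200.0 / 24.98 = 8.006
[Fe2+]_stock = 0.06929 × 8.006 = 0.5548 mol/L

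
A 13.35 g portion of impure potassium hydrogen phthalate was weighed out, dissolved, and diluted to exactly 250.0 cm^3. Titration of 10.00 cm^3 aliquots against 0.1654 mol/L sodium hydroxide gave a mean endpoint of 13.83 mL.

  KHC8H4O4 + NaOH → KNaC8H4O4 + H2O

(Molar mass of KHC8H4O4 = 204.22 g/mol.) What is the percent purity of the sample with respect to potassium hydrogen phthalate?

n(NaOH) per titration = 0.01383 × 0.1654 = 2.287 × 10^-3 mol
n(KHC8H4O4) in each aliquot = 2.287 × 10^-3 mol (1:1 ratio)
n(KHC8H4O4) in the whole flask = 2.287 × 10^-3 × 250.0/10.00 = 0.05719 mol
mass of KHC8H4O4 = 0.05719 × 204.22 = 11.68 g
% KHC8H4O4 = 11.68 / 13.35 × 100 = 87.48 %

87.48 %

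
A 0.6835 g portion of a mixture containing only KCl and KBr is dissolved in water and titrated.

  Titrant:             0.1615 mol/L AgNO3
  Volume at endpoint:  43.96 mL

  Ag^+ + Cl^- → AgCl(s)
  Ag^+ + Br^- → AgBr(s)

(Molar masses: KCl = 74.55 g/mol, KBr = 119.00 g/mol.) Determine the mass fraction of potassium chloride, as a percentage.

n(AgNO3) = 0.04396 × 0.1615 = 7.100 × 10^-3 mol
Let x = n(KCl), y = n(KBr).
Titrant: 1x + 1y = 7.100 × 10^-3;  mass: 74.55x + 119.00y = 0.6835
Solving, x = 3.630 × 10^-3 mol, y = 3.470 × 10^-3 mol
mass of KCl = 3.630 × 10^-3 × 74.55 = 0.2706 g
% KCl = 0.2706 / 0.6835 × 100 = 39.59 %

39.59 %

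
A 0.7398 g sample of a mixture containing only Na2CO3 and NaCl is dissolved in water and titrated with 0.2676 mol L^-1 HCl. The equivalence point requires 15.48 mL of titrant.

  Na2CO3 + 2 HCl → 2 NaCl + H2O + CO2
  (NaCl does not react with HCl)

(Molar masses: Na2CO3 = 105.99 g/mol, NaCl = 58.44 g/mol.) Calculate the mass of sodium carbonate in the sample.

0.2195 g

n(HCl) = 0.01548 × 0.2676 = 4.142 × 10^-3 mol
Let x = n(Na2CO3), y = n(NaCl).
Titrant: 2x = 4.142 × 10^-3;  mass: 105.99x + 58.44y = 0.7398
Solving, x = 2.071 × 10^-3 mol, y = 8.903 × 10^-3 mol
mass of Na2CO3 = 2.071 × 10^-3 × 105.99 = 0.2195 g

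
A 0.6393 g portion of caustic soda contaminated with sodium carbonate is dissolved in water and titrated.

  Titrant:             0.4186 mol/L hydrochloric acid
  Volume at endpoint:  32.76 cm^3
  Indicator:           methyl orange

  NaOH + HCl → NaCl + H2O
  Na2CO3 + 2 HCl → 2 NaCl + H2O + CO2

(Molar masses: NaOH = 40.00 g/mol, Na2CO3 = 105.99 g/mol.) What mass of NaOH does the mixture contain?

n(HCl) = 0.03276 × 0.4186 = 0.01371 mol
Let x = n(NaOH), y = n(Na2CO3).
Titrant: 1x + 2y = 0.01371;  mass: 40.00x + 105.99y = 0.6393
Solving, x = 6.729 × 10^-3 mol, y = 3.492 × 10^-3 mol
mass of NaOH = 6.729 × 10^-3 × 40.00 = 0.2691 g

0.2691 g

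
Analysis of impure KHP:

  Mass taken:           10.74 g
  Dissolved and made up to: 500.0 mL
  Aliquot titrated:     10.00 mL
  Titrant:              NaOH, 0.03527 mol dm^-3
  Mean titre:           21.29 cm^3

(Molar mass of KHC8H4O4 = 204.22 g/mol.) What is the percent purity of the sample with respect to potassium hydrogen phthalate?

71.39 %

KHC8H4O4 + NaOH → KNaC8H4O4 + H2O
n(NaOH) per titration = 0.02129 × 0.03527 = 7.509 × 10^-4 mol
n(KHC8H4O4) in each aliquot = 7.509 × 10^-4 mol (1:1 ratio)
n(KHC8H4O4) in the whole flask = 7.509 × 10^-4 × 500.0/10.00 = 0.03754 mol
mass of KHC8H4O4 = 0.03754 × 204.22 = 7.667 g
% KHC8H4O4 = 7.667 / 10.74 × 100 = 71.39 %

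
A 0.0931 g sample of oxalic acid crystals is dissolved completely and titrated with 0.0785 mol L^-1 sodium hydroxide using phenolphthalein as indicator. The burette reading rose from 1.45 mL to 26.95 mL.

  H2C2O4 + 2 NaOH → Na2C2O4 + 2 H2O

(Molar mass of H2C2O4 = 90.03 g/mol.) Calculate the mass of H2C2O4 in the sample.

0.0901 g

n(NaOH) = 0.0255 L × 0.0785 mol/L = 2.00 × 10^-3 mol
From the 1:2 ratio, n(H2C2O4) = 1/2 × 2.00 × 10^-3 = 1.00 × 10^-3 mol
mass of H2C2O4 = 1.00 × 10^-3 × 90.03 g/mol = 0.0901 g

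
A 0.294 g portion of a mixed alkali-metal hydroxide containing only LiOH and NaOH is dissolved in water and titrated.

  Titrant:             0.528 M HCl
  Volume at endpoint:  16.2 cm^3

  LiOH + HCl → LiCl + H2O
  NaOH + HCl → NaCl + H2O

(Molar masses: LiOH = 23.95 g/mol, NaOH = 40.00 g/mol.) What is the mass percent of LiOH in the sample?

24.4 %

n(HCl) = 0.0162 × 0.528 = 8.55 × 10^-3 mol
Let x = n(LiOH), y = n(NaOH).
Titrant: 1x + 1y = 8.55 × 10^-3;  mass: 23.95x + 40.00y = 0.294
Solving, x = 3.00 × 10^-3 mol, y = 5.55 × 10^-3 mol
mass of LiOH = 3.00 × 10^-3 × 23.95 = 0.0718 g
% LiOH = 0.0718 / 0.294 × 100 = 24.4 %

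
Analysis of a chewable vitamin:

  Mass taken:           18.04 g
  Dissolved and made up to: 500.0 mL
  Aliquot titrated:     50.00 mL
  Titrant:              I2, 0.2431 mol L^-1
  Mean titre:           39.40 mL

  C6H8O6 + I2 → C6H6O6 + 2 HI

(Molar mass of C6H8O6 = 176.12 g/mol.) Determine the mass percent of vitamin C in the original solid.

93.51 %

n(I2) per titration = 0.03940 × 0.2431 = 9.578 × 10^-3 mol
n(C6H8O6) in each aliquot = 9.578 × 10^-3 mol (1:1 ratio)
n(C6H8O6) in the whole flask = 9.578 × 10^-3 × 500.0/50.00 = 0.09578 mol
mass of C6H8O6 = 0.09578 × 176.12 = 16.87 g
% C6H8O6 = 16.87 / 18.04 × 100 = 93.51 %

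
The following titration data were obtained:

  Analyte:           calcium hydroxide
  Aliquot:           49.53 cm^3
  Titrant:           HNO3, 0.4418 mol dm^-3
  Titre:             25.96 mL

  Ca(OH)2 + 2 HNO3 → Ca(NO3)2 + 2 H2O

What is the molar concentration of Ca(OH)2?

0.1158 mol/L

n(HNO3) = 0.02596 L × 0.4418 mol/L = 0.01147 mol
From the 1:2 mole ratio, n(Ca(OH)2) = 1/2 × 0.01147 = 5.735 × 10^-3 mol
[Ca(OH)2] = 5.735 × 10^-3 mol / 0.04953 L = 0.1158 mol/L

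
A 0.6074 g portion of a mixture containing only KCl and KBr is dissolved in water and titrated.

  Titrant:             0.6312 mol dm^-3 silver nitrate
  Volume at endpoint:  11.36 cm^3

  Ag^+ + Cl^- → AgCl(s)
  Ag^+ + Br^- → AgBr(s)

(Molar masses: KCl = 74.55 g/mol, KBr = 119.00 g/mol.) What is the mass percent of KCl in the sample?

n(AgNO3) = 0.01136 × 0.6312 = 7.170 × 10^-3 mol
Let x = n(KCl), y = n(KBr).
Titrant: 1x + 1y = 7.170 × 10^-3;  mass: 74.55x + 119.00y = 0.6074
Solving, x = 5.532 × 10^-3 mol, y = 1.639 × 10^-3 mol
mass of KCl = 5.532 × 10^-3 × 74.55 = 0.4124 g
% KCl = 0.4124 / 0.6074 × 100 = 67.89 %

67.89 %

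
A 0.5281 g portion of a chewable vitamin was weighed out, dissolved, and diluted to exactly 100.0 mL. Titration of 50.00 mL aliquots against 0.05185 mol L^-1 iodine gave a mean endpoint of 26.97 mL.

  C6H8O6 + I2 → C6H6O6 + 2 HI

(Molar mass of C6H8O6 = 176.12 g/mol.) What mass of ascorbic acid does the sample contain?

n(I2) per titration = 0.02697 × 0.05185 = 1.398 × 10^-3 mol
n(C6H8O6) in each aliquot = 1.398 × 10^-3 mol (1:1 ratio)
n(C6H8O6) in the whole flask = 1.398 × 10^-3 × 100.0/50.00 = 2.797 × 10^-3 mol
mass of C6H8O6 = 2.797 × 10^-3 × 176.12 = 0.4926 g

0.4926 g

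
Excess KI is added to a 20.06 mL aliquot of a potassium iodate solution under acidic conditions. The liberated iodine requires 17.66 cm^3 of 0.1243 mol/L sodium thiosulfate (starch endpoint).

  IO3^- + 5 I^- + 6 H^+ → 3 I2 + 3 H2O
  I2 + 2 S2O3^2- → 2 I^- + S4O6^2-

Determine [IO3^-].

0.01824 mol/L

n(S2O3^2-) = 0.01766 × 0.1243 = 2.195 × 10^-3 mol
n(I2) = n(S2O3^2-)/2 = 1.098 × 10^-3 mol
From the 1:3 ratio, n(IO3^-) in the aliquot = 1/3 × 1.098 × 10^-3 = 3.659 × 10^-4 mol
[IO3^-] = 3.659 × 10^-4 / 0.02006 = 0.01824 mol/L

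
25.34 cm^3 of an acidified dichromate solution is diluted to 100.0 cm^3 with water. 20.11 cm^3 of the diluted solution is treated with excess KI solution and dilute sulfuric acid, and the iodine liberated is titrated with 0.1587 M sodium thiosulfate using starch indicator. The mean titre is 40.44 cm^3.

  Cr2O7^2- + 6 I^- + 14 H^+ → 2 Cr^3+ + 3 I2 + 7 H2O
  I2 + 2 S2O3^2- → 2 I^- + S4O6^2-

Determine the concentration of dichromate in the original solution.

0.2099 M

n(S2O3^2-) = 0.04044 × 0.1587 = 6.418 × 10^-3 mol
n(I2) = n(S2O3^2-)/2 = 3.209 × 10^-3 mol
From the 1:3 ratio, n(Cr2O7^2-) in the aliquot = 1/3 × 3.209 × 10^-3 = 1.070 × 10^-3 mol
[Cr2O7^2-]_dilute = 1.070 × 10^-3 / 0.02011 = 0.05319 mol/L
[Cr2O7^2-]_original = 0.05319 × 100.0/25.34 = 0.2099 mol/L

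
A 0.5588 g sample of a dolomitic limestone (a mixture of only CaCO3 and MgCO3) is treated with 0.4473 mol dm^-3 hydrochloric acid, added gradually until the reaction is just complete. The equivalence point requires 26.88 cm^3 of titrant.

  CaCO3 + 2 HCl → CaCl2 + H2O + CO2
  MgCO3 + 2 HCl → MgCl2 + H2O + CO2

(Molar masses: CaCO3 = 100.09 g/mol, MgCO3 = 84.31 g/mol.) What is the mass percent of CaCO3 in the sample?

n(HCl) = 0.02688 × 0.4473 = 0.01202 mol
Let x = n(CaCO3), y = n(MgCO3).
Titrant: 2x + 2y = 0.01202;  mass: 100.09x + 84.31y = 0.5588
Solving, x = 3.292 × 10^-3 mol, y = 2.719 × 10^-3 mol
mass of CaCO3 = 3.292 × 10^-3 × 100.09 = 0.3295 g
% CaCO3 = 0.3295 / 0.5588 × 100 = 58.97 %

58.97 %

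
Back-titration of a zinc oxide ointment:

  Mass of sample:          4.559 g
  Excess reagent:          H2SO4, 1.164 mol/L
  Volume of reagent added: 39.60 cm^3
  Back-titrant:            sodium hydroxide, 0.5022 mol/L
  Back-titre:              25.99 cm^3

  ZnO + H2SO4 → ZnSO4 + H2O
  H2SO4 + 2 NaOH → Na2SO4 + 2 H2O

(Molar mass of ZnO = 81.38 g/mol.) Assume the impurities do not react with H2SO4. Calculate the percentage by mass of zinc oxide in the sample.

70.63 %

n(H2SO4) added = 0.03960 × 1.164 = 0.04609 mol
n(NaOH) used in back-titration = 0.02599 × 0.5022 = 0.01305 mol
From the 1:2 ratio, n(H2SO4) left over = 1/2 × 0.01305 = 6.526 × 10^-3 mol
n(H2SO4) consumed by analyte = 0.04609 − 6.526 × 10^-3 = 0.03957 mol
n(ZnO) = 0.03957 mol (1:1 ratio)
mass of ZnO = 0.03957 × 81.38 = 3.220 g
% ZnO = 3.220 / 4.559 × 100 = 70.63 %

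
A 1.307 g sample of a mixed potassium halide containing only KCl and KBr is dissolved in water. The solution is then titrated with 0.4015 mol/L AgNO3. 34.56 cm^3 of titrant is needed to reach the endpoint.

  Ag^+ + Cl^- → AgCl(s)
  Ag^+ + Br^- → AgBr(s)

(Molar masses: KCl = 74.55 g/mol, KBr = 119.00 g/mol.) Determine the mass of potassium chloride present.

n(AgNO3) = 0.03456 × 0.4015 = 0.01388 mol
Let x = n(KCl), y = n(KBr).
Titrant: 1x + 1y = 0.01388;  mass: 74.55x + 119.00y = 1.307
Solving, x = 7.744 × 10^-3 mol, y = 6.132 × 10^-3 mol
mass of KCl = 7.744 × 10^-3 × 74.55 = 0.5773 g

0.5773 g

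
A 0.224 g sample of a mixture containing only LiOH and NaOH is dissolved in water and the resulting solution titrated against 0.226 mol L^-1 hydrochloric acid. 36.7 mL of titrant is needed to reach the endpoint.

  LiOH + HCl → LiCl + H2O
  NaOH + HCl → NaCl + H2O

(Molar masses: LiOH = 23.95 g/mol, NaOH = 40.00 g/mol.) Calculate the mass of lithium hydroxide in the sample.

0.161 g

n(HCl) = 0.0367 × 0.226 = 8.29 × 10^-3 mol
Let x = n(LiOH), y = n(NaOH).
Titrant: 1x + 1y = 8.29 × 10^-3;  mass: 23.95x + 40.00y = 0.224
Solving, x = 6.71 × 10^-3 mol, y = 1.58 × 10^-3 mol
mass of LiOH = 6.71 × 10^-3 × 23.95 = 0.161 g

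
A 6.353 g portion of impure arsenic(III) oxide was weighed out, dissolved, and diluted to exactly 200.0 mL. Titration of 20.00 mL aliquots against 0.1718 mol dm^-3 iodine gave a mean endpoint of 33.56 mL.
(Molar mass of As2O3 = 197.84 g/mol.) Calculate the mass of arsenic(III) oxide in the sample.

5.703 g

As2O3 + 2 I2 + 2 H2O → As2O5 + 4 HI
n(I2) per titration = 0.03356 × 0.1718 = 5.766 × 10^-3 mol
From the 1:2 ratio, n(As2O3) in each aliquot = 1/2 × 5.766 × 10^-3 = 2.883 × 10^-3 mol
n(As2O3) in the whole flask = 2.883 × 10^-3 × 200.0/20.00 = 0.02883 mol
mass of As2O3 = 0.02883 × 197.84 = 5.703 g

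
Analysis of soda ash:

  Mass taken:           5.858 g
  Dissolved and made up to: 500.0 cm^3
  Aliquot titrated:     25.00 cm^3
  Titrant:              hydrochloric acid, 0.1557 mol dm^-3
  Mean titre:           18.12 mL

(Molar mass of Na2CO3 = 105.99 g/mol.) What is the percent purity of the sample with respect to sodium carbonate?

Na2CO3 + 2 HCl → 2 NaCl + H2O + CO2
n(HCl) per titration = 0.01812 × 0.1557 = 2.821 × 10^-3 mol
From the 1:2 ratio, n(Na2CO3) in each aliquot = 1/2 × 2.821 × 10^-3 = 1.411 × 10^-3 mol
n(Na2CO3) in the whole flask = 1.411 × 10^-3 × 500.0/25.00 = 0.02821 mol
mass of Na2CO3 = 0.02821 × 105.99 = 2.990 g
% Na2CO3 = 2.990 / 5.858 × 100 = 51.05 %

51.05 %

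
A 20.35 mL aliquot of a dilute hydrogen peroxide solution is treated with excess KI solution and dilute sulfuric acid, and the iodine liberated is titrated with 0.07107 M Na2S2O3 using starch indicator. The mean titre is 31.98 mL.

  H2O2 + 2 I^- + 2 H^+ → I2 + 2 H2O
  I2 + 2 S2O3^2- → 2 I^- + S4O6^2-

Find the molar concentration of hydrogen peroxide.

0.05584 M

n(S2O3^2-) = 0.03198 × 0.07107 = 2.273 × 10^-3 mol
n(I2) = n(S2O3^2-)/2 = 1.136 × 10^-3 mol
n(H2O2) in the aliquot = 1.136 × 10^-3 mol (1:1 ratio)
[H2O2] = 1.136 × 10^-3 / 0.02035 = 0.05584 mol/L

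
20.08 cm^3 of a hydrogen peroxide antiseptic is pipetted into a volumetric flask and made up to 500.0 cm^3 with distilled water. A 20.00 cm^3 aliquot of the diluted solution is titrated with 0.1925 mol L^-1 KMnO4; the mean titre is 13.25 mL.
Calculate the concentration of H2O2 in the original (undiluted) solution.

7.939 mol/L

2 MnO4^- + 5 H2O2 + 6 H^+ → 2 Mn^2+ + 5 O2 + 8 H2O
n(KMnO4) = 0.01325 × 0.1925 = 2.551 × 10^-3 mol
From the 5:2 ratio, n(H2O2) in the aliquot = 5/2 × 2.551 × 10^-3 = 6.377 × 10^-3 mol
[H2O2]_dilute = 6.377 × 10^-3 / 0.02000 = 0.3188 mol/L
Dilution factor = 500.0 / 20.08 = 24.90
[H2O2]_stock = 0.3188 × 24.90 = 7.939 mol/L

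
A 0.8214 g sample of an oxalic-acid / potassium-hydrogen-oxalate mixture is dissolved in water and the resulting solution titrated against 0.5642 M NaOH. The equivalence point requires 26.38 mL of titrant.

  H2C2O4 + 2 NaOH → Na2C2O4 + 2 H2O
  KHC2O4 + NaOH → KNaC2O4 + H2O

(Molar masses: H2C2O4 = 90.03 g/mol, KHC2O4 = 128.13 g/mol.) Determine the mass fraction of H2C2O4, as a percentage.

n(NaOH) = 0.02638 × 0.5642 = 0.01488 mol
Let x = n(H2C2O4), y = n(KHC2O4).
Titrant: 2x + 1y = 0.01488;  mass: 90.03x + 128.13y = 0.8214
Solving, x = 6.531 × 10^-3 mol, y = 1.822 × 10^-3 mol
mass of H2C2O4 = 6.531 × 10^-3 × 90.03 = 0.5880 g
% H2C2O4 = 0.5880 / 0.8214 × 100 = 71.58 %

71.58 %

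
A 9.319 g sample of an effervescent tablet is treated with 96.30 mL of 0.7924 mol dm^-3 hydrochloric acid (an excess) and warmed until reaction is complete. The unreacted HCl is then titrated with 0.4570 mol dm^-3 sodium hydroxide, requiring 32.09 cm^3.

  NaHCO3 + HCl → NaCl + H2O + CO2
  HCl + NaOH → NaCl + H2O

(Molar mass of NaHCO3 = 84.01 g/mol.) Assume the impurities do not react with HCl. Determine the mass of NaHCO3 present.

n(HCl) added = 0.09630 × 0.7924 = 0.07631 mol
n(NaOH) used in back-titration = 0.03209 × 0.4570 = 0.01467 mol
n(HCl) left over = 0.01467 mol (1:1 ratio)
n(HCl) consumed by analyte = 0.07631 − 0.01467 = 0.06164 mol
n(NaHCO3) = 0.06164 mol (1:1 ratio)
mass of NaHCO3 = 0.06164 × 84.01 = 5.179 g

5.179 g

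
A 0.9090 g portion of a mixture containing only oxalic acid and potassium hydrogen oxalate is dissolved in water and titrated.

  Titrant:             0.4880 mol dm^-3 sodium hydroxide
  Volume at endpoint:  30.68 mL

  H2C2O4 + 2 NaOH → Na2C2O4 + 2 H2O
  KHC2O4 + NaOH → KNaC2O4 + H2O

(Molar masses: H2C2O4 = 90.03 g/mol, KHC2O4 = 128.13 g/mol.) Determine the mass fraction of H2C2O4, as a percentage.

n(NaOH) = 0.03068 × 0.4880 = 0.01497 mol
Let x = n(H2C2O4), y = n(KHC2O4).
Titrant: 2x + 1y = 0.01497;  mass: 90.03x + 128.13y = 0.9090
Solving, x = 6.072 × 10^-3 mol, y = 2.828 × 10^-3 mol
mass of H2C2O4 = 6.072 × 10^-3 × 90.03 = 0.5467 g
% H2C2O4 = 0.5467 / 0.9090 × 100 = 60.14 %

60.14 %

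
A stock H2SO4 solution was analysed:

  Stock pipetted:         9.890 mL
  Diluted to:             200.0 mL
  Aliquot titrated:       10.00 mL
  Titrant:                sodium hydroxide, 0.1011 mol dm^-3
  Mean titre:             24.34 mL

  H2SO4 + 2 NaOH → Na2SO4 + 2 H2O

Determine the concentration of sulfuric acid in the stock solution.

n(NaOH) = 0.02434 × 0.1011 = 2.461 × 10^-3 mol
From the 1:2 ratio, n(H2SO4) in the aliquot = 1/2 × 2.461 × 10^-3 = 1.230 × 10^-3 mol
[H2SO4]_dilute = 1.230 × 10^-3 / 0.01000 = 0.1230 mol/L
Dilution factor = 200.0 / 9.890 = 20.22
[H2SO4]_stock = 0.1230 × 20.22 = 2.488 mol/L

2.488 mol/L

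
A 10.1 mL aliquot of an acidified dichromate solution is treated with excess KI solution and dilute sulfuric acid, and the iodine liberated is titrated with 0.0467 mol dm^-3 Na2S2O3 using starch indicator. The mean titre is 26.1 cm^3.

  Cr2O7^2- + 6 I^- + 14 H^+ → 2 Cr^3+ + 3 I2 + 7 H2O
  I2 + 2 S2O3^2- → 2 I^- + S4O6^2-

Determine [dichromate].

0.0201 mol/L

n(S2O3^2-) = 0.0261 × 0.0467 = 1.22 × 10^-3 mol
n(I2) = n(S2O3^2-)/2 = 6.09 × 10^-4 mol
From the 1:3 ratio, n(Cr2O7^2-) in the aliquot = 1/3 × 6.09 × 10^-4 = 2.03 × 10^-4 mol
[Cr2O7^2-] = 2.03 × 10^-4 / 0.0101 = 0.0201 mol/L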